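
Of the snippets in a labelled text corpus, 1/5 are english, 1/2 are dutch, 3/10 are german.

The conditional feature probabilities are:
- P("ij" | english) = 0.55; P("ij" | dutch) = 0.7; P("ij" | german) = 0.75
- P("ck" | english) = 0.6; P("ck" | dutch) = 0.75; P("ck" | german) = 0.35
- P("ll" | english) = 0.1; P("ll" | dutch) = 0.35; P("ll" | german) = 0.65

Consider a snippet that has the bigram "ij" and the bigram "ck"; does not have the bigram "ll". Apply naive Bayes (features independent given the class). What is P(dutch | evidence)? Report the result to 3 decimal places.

english: 0.2 × 0.55 × 0.6 × (1−0.1) = 0.0594
dutch: 0.5 × 0.7 × 0.75 × (1−0.35) = 0.170625
german: 0.3 × 0.75 × 0.35 × (1−0.65) = 0.0275625
P(dutch | x) = 0.170625 / 0.2575875 ≈ 0.662

0.662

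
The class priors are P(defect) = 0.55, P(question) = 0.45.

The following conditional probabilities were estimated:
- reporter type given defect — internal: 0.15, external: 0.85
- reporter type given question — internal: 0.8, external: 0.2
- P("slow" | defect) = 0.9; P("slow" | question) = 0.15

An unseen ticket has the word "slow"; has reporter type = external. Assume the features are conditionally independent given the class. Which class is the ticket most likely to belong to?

defect: 0.55 × 0.85 × 0.9 = 0.42075
question: 0.45 × 0.2 × 0.15 = 0.0135
Highest score → defect.

defect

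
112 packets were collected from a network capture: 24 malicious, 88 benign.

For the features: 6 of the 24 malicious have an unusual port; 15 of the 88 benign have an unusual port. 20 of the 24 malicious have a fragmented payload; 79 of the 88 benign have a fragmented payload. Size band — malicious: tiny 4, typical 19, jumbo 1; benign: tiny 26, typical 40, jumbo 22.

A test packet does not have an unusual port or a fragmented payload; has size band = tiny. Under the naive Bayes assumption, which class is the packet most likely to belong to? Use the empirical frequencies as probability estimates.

malicious: (24/112) × (18/24) × (4/24) × (4/24) ≈ 0.00446429
benign: (88/112) × (73/88) × (9/88) × (26/88) ≈ 0.019695
Highest score → benign.

benign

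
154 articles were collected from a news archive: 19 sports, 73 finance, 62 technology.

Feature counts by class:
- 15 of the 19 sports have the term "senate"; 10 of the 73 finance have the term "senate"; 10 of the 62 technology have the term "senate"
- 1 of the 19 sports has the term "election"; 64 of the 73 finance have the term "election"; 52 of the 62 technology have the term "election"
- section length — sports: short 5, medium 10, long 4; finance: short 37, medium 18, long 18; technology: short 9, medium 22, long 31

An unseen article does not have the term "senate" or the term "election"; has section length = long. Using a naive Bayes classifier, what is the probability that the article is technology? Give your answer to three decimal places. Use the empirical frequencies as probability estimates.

0.607

sports: (19/154) × (4/19) × (18/19) × (4/19) ≈ 0.00518042
finance: (73/154) × (63/73) × (9/73) × (18/73) ≈ 0.0124362
technology: (62/154) × (52/62) × (10/62) × (31/62) ≈ 0.0272308
P(technology | x) = 0.0272308 / 0.04484742 ≈ 0.607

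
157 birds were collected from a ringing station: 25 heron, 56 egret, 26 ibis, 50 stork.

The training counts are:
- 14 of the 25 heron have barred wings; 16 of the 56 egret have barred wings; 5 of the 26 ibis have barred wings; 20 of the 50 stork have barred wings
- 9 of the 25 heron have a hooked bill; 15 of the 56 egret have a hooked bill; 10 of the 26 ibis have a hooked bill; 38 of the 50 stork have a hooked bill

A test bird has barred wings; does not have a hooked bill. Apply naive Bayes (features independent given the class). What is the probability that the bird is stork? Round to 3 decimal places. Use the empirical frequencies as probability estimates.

0.168

heron: (25/157) × (14/25) × (16/25) ≈ 0.0570701
egret: (56/157) × (16/56) × (41/56) ≈ 0.0746133
ibis: (26/157) × (5/26) × (16/26) ≈ 0.0195982
stork: (50/157) × (20/50) × (12/50) ≈ 0.0305732
P(stork | x) = 0.0305732 / 0.1818548 ≈ 0.168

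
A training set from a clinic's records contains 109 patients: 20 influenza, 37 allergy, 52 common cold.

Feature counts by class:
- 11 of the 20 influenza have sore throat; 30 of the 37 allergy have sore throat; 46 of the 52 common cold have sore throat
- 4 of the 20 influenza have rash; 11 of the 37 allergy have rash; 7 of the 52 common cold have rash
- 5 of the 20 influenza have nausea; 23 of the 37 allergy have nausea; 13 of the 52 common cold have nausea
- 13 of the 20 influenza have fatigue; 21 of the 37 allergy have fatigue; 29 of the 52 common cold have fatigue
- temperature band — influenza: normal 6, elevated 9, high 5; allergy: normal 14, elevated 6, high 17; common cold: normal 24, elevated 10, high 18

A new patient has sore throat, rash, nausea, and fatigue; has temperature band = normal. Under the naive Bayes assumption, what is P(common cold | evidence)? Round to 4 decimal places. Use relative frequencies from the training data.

0.2349

influenza: (20/109) × (11/20) × (4/20) × (5/20) × (13/20) × (6/20) ≈ 0.000983945
allergy: (37/109) × (30/37) × (11/37) × (23/37) × (21/37) × (14/37) ≈ 0.0109233
common cold: (52/109) × (46/52) × (7/52) × (13/52) × (29/52) × (24/52) ≈ 0.00365568
P(common cold | x) = 0.00365568 / 0.015562925 ≈ 0.2349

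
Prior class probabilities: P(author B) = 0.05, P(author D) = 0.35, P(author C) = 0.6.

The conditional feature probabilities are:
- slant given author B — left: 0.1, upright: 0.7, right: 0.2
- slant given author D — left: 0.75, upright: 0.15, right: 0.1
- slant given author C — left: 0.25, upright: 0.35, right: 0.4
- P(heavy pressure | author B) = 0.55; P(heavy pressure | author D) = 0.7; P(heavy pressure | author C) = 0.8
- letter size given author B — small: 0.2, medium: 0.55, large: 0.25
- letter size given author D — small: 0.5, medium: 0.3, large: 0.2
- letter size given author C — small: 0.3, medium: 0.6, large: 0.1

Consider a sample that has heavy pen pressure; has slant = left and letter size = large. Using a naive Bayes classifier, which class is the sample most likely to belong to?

author B: 0.05 × 0.1 × 0.55 × 0.25 = 0.0006875
author D: 0.35 × 0.75 × 0.7 × 0.2 = 0.03675
author C: 0.6 × 0.25 × 0.8 × 0.1 = 0.012
Highest score → author D.

author D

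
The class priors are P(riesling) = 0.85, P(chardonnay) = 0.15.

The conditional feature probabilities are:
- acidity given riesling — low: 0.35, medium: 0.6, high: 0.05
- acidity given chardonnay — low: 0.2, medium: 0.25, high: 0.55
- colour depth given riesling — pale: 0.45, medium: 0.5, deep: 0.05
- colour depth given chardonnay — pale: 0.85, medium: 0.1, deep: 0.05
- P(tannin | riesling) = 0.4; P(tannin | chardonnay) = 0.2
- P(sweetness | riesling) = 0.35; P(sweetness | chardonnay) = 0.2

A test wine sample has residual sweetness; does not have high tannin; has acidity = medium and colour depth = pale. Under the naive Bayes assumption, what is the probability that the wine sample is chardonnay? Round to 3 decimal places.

riesling: 0.85 × 0.6 × 0.45 × (1−0.4) × 0.35 = 0.048195
chardonnay: 0.15 × 0.25 × 0.85 × (1−0.2) × 0.2 = 0.0051
P(chardonnay | x) = 0.0051 / 0.053295 ≈ 0.096

0.096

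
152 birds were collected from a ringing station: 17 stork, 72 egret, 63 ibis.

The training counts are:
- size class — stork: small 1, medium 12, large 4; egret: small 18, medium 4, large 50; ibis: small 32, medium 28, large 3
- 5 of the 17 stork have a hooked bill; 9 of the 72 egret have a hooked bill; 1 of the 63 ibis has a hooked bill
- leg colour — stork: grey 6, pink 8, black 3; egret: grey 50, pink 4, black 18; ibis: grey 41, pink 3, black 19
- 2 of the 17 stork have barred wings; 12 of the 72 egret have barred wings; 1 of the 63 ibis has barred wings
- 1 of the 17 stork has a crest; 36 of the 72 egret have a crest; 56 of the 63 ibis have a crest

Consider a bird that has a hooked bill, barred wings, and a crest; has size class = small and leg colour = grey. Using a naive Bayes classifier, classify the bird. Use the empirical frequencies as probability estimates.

stork: (17/152) × (1/17) × (5/17) × (6/17) × (2/17) × (1/17) ≈ 0.0000047262
egret: (72/152) × (18/72) × (9/72) × (50/72) × (12/72) × (36/72) ≈ 0.000856634
ibis: (63/152) × (32/63) × (1/63) × (41/63) × (1/63) × (56/63) ≈ 0.0000306843
Highest score → egret.

egret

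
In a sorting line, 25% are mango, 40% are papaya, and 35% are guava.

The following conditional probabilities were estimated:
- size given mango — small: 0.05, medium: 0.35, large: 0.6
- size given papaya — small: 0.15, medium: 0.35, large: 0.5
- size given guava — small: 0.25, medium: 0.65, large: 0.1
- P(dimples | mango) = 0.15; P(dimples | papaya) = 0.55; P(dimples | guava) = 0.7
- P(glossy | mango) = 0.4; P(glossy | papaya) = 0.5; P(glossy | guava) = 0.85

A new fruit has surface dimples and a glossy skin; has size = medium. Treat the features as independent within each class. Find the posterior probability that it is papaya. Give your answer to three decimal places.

0.215

mango: 0.25 × 0.35 × 0.15 × 0.4 = 0.00525
papaya: 0.4 × 0.35 × 0.55 × 0.5 = 0.0385
guava: 0.35 × 0.65 × 0.7 × 0.85 = 0.1353625
P(papaya | x) = 0.0385 / 0.1791125 ≈ 0.215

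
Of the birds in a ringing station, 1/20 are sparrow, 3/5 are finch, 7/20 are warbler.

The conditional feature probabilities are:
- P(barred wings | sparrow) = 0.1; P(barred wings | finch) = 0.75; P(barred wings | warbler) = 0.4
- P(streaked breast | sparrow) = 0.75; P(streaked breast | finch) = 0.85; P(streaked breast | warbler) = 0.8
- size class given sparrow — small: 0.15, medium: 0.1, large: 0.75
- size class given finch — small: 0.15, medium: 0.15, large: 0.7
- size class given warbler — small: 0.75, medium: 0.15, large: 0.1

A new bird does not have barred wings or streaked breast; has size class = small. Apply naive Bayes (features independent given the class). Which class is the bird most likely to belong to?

warbler

sparrow: 0.05 × (1−0.1) × (1−0.75) × 0.15 = 0.0016875
finch: 0.6 × (1−0.75) × (1−0.85) × 0.15 = 0.003375
warbler: 0.35 × (1−0.4) × (1−0.8) × 0.75 = 0.0315
Highest score → warbler.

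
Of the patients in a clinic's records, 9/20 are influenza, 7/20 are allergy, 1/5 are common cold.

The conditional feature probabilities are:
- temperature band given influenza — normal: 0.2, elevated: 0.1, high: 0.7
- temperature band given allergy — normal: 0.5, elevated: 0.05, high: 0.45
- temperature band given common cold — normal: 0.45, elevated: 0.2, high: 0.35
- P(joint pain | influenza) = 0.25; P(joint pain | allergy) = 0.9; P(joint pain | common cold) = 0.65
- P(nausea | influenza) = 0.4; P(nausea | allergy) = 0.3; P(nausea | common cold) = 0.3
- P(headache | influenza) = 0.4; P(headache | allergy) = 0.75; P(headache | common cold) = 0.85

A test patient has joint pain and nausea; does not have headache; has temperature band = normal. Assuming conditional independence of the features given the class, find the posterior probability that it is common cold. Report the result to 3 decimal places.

0.133

influenza: 0.45 × 0.2 × 0.25 × 0.4 × (1−0.4) = 0.0054
allergy: 0.35 × 0.5 × 0.9 × 0.3 × (1−0.75) = 0.0118125
common cold: 0.2 × 0.45 × 0.65 × 0.3 × (1−0.85) = 0.0026325
P(common cold | x) = 0.0026325 / 0.019845 ≈ 0.133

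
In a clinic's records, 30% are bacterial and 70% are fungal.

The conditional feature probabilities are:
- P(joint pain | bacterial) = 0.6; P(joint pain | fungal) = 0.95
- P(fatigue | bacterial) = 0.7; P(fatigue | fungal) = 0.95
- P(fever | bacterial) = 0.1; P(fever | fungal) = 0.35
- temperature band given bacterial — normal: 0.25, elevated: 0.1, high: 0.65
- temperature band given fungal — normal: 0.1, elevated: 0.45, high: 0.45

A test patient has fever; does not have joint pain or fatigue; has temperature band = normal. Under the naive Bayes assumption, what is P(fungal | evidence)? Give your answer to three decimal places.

0.064

bacterial: 0.3 × (1−0.6) × (1−0.7) × 0.1 × 0.25 = 0.0009
fungal: 0.7 × (1−0.95) × (1−0.95) × 0.35 × 0.1 = 0.00006125
P(fungal | x) = 0.00006125 / 0.00096125 ≈ 0.064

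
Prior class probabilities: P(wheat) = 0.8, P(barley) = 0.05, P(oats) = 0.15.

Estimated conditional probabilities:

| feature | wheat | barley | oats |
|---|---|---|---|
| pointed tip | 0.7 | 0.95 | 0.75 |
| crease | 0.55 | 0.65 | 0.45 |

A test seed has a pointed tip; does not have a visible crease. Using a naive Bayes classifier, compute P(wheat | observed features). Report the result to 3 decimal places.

0.762

wheat: 0.8 × 0.7 × (1−0.55) = 0.252
barley: 0.05 × 0.95 × (1−0.65) = 0.016625
oats: 0.15 × 0.75 × (1−0.45) = 0.061875
P(wheat | x) = 0.252 / 0.3305 ≈ 0.762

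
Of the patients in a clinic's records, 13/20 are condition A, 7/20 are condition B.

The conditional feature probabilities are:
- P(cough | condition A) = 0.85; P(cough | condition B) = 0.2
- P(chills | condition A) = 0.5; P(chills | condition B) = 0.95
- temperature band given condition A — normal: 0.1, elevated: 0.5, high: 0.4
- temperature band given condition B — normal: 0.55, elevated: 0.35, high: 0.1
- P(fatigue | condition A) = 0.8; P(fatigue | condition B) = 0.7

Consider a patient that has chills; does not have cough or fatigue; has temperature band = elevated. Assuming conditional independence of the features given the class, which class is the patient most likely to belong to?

condition B

condition A: 0.65 × (1−0.85) × 0.5 × 0.5 × (1−0.8) = 0.004875
condition B: 0.35 × (1−0.2) × 0.95 × 0.35 × (1−0.7) = 0.02793
Highest score → condition B.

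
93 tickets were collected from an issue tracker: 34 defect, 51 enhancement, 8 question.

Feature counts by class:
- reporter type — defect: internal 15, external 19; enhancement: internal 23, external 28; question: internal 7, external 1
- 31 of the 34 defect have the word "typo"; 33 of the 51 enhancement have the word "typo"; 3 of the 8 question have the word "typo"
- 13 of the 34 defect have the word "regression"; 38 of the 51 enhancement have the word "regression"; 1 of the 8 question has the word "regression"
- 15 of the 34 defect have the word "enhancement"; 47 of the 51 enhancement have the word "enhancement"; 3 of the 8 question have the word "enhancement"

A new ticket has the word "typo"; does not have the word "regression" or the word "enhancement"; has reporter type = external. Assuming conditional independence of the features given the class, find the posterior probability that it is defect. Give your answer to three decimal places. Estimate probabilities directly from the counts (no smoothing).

defect: (34/93) × (19/34) × (31/34) × (21/34) × (19/34) ≈ 0.0642937
enhancement: (51/93) × (28/51) × (33/51) × (13/51) × (4/51) ≈ 0.00389477
question: (8/93) × (1/8) × (3/8) × (7/8) × (5/8) ≈ 0.00220514
P(defect | x) = 0.0642937 / 0.07039361 ≈ 0.913

0.913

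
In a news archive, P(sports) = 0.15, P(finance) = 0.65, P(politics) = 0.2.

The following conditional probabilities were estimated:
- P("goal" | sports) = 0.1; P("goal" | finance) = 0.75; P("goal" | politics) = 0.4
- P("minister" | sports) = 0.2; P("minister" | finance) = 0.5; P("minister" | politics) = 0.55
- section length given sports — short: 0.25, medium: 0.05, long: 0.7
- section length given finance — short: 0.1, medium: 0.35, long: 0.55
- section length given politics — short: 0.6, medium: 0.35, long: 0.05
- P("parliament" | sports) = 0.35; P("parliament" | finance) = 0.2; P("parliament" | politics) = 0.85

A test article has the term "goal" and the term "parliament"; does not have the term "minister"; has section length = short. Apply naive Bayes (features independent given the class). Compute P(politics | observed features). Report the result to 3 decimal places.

0.756

sports: 0.15 × 0.1 × (1−0.2) × 0.25 × 0.35 = 0.00105
finance: 0.65 × 0.75 × (1−0.5) × 0.1 × 0.2 = 0.004875
politics: 0.2 × 0.4 × (1−0.55) × 0.6 × 0.85 = 0.01836
P(politics | x) = 0.01836 / 0.024285 ≈ 0.756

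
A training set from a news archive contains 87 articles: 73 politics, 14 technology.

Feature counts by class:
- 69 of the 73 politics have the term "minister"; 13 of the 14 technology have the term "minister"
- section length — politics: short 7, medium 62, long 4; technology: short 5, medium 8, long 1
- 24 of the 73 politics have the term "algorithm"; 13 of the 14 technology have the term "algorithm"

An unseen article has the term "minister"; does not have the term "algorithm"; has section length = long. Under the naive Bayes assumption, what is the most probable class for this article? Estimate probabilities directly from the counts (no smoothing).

politics: (73/87) × (69/73) × (4/73) × (49/73) ≈ 0.0291703
technology: (14/87) × (13/14) × (1/14) × (1/14) ≈ 0.000762374
Highest score → politics.

politics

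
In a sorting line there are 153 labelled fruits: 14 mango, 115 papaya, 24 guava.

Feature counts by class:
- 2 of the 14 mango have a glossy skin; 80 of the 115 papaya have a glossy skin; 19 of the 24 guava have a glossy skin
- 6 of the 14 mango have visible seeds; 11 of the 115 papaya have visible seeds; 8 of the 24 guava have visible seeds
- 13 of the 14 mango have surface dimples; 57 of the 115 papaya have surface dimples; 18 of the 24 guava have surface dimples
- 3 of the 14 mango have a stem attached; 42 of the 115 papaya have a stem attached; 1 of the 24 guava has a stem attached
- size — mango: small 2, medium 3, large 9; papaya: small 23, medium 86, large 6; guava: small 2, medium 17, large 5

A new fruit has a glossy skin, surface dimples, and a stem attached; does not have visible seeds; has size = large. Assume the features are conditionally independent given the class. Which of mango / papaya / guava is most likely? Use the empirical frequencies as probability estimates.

mango: (14/153) × (2/14) × (8/14) × (13/14) × (3/14) × (9/14) ≈ 0.000955484
papaya: (115/153) × (80/115) × (104/115) × (57/115) × (42/115) × (6/115) ≈ 0.00446597
guava: (24/153) × (19/24) × (16/24) × (18/24) × (1/24) × (5/24) ≈ 0.000538989
Highest score → papaya.

papaya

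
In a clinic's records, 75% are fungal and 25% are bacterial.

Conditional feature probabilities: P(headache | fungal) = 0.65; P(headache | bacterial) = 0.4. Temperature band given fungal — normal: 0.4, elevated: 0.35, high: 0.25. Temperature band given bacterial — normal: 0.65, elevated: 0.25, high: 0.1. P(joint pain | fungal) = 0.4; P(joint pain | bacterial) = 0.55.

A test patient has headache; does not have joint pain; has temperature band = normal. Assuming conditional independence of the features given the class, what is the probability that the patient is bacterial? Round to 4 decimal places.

0.2000

fungal: 0.75 × 0.65 × 0.4 × (1−0.4) = 0.117
bacterial: 0.25 × 0.4 × 0.65 × (1−0.55) = 0.02925
P(bacterial | x) = 0.02925 / 0.14625 ≈ 0.2000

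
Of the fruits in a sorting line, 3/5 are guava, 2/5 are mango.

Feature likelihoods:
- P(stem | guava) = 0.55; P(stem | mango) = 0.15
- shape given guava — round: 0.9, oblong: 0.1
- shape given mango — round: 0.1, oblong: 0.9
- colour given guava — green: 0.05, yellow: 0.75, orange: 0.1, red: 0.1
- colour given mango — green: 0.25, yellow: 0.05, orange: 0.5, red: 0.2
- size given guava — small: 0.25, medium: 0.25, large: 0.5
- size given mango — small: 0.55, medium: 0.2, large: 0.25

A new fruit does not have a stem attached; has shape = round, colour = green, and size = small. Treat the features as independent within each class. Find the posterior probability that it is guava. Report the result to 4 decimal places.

guava: 0.6 × (1−0.55) × 0.9 × 0.05 × 0.25 = 0.0030375
mango: 0.4 × (1−0.15) × 0.1 × 0.25 × 0.55 = 0.004675
P(guava | x) = 0.0030375 / 0.0077125 ≈ 0.3938

0.3938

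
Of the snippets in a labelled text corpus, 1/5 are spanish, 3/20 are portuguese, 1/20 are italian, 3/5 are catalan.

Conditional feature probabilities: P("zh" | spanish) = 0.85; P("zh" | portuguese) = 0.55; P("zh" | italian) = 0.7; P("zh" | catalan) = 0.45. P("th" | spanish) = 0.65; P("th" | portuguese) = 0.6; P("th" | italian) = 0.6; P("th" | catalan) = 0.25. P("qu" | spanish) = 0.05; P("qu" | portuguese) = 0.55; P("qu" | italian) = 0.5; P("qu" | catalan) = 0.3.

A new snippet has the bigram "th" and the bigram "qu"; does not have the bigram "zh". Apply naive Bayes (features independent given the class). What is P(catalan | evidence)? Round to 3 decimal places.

spanish: 0.2 × (1−0.85) × 0.65 × 0.05 = 0.000975
portuguese: 0.15 × (1−0.55) × 0.6 × 0.55 = 0.022275
italian: 0.05 × (1−0.7) × 0.6 × 0.5 = 0.0045
catalan: 0.6 × (1−0.45) × 0.25 × 0.3 = 0.02475
P(catalan | x) = 0.02475 / 0.0525 ≈ 0.471

0.471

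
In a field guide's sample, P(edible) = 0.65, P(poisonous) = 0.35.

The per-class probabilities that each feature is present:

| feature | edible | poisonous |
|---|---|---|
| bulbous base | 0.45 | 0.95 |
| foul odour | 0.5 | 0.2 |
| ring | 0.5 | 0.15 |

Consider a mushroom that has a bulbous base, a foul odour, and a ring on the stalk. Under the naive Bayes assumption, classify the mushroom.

edible

edible: 0.65 × 0.45 × 0.5 × 0.5 = 0.073125
poisonous: 0.35 × 0.95 × 0.2 × 0.15 = 0.009975
Highest score → edible.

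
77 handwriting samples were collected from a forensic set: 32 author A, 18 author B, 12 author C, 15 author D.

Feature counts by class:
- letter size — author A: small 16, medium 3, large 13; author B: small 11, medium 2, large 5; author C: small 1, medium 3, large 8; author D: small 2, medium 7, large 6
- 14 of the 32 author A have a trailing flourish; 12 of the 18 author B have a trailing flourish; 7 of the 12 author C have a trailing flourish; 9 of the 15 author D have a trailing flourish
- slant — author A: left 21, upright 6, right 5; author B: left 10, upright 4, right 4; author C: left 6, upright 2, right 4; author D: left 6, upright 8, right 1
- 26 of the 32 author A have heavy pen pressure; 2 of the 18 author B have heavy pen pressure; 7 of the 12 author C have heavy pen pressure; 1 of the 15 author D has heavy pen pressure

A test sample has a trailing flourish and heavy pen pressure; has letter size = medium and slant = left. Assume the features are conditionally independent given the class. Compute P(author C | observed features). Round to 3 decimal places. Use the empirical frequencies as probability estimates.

0.363

author A: (32/77) × (3/32) × (14/32) × (21/32) × (26/32) ≈ 0.00908869
author B: (18/77) × (2/18) × (12/18) × (10/18) × (2/18) ≈ 0.00106889
author C: (12/77) × (3/12) × (7/12) × (6/12) × (7/12) ≈ 0.00662879
author D: (15/77) × (7/15) × (9/15) × (6/15) × (1/15) ≈ 0.00145455
P(author C | x) = 0.00662879 / 0.01824092 ≈ 0.363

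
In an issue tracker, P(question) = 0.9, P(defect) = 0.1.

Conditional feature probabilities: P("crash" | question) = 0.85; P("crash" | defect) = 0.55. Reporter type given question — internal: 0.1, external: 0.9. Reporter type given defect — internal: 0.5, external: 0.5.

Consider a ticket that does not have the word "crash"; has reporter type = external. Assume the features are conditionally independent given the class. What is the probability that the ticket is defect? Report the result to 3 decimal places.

0.156

question: 0.9 × (1−0.85) × 0.9 = 0.1215
defect: 0.1 × (1−0.55) × 0.5 = 0.0225
P(defect | x) = 0.0225 / 0.144 ≈ 0.156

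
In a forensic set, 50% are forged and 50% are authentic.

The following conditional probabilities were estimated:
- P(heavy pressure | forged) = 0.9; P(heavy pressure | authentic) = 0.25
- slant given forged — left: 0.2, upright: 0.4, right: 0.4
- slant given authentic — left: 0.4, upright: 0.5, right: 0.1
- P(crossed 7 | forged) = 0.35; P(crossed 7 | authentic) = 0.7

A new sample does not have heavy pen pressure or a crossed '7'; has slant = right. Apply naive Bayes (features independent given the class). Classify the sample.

forged

forged: 0.5 × (1−0.9) × 0.4 × (1−0.35) = 0.013
authentic: 0.5 × (1−0.25) × 0.1 × (1−0.7) = 0.01125
Highest score → forged.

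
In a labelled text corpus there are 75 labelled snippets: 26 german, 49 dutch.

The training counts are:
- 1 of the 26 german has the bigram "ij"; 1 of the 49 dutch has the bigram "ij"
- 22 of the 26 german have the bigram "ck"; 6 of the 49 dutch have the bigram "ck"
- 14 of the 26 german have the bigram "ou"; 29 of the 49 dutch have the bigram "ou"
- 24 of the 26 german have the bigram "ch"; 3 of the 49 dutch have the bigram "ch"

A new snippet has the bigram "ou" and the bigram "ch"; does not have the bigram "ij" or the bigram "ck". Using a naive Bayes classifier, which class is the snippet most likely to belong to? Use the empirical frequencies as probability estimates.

german: (26/75) × (25/26) × (4/26) × (14/26) × (24/26) ≈ 0.0254893
dutch: (49/75) × (48/49) × (43/49) × (29/49) × (3/49) ≈ 0.0203507
Highest score → german.

german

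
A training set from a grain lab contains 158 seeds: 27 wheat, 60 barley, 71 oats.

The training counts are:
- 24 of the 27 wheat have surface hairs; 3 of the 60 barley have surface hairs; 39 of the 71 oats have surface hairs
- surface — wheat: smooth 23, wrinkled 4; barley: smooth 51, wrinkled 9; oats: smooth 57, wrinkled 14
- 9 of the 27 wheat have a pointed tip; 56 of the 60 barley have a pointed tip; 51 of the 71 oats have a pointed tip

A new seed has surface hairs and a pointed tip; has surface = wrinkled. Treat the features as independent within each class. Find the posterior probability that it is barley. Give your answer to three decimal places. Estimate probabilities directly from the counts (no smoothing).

0.059

wheat: (27/158) × (24/27) × (4/27) × (9/27) ≈ 0.00750117
barley: (60/158) × (3/60) × (9/60) × (56/60) ≈ 0.00265823
oats: (71/158) × (39/71) × (14/71) × (51/71) ≈ 0.0349614
P(barley | x) = 0.00265823 / 0.0451208 ≈ 0.059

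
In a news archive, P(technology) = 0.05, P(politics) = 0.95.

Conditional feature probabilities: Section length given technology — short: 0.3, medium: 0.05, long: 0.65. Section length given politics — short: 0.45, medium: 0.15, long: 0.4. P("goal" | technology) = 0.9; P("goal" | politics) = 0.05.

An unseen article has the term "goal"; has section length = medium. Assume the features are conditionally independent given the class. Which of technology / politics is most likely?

politics

technology: 0.05 × 0.05 × 0.9 = 0.00225
politics: 0.95 × 0.15 × 0.05 = 0.007125
Highest score → politics.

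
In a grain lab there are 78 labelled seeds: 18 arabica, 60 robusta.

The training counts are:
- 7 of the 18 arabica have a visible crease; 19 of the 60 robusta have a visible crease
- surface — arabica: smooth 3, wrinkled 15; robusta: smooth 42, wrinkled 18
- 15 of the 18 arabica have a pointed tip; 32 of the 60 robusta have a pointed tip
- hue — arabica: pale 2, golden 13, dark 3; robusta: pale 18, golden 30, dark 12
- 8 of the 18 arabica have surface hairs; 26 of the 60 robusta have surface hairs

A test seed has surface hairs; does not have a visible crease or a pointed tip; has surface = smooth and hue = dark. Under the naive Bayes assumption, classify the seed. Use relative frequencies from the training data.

robusta

arabica: (18/78) × (11/18) × (3/18) × (3/18) × (3/18) × (8/18) ≈ 0.000290176
robusta: (60/78) × (41/60) × (42/60) × (28/60) × (12/60) × (26/60) ≈ 0.0148815
Highest score → robusta.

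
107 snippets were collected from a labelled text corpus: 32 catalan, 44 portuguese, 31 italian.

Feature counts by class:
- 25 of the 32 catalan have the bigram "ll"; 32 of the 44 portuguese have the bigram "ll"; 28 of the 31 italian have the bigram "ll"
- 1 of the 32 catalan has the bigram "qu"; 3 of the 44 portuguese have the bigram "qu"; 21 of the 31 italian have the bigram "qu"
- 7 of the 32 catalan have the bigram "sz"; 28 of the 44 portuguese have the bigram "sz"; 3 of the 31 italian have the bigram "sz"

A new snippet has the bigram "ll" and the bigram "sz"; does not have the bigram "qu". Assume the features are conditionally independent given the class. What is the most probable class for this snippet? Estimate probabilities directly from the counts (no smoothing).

catalan: (32/107) × (25/32) × (31/32) × (7/32) ≈ 0.0495126
portuguese: (44/107) × (32/44) × (41/44) × (28/44) ≈ 0.177338
italian: (31/107) × (28/31) × (10/31) × (3/31) ≈ 0.00816906
Highest score → portuguese.

portuguese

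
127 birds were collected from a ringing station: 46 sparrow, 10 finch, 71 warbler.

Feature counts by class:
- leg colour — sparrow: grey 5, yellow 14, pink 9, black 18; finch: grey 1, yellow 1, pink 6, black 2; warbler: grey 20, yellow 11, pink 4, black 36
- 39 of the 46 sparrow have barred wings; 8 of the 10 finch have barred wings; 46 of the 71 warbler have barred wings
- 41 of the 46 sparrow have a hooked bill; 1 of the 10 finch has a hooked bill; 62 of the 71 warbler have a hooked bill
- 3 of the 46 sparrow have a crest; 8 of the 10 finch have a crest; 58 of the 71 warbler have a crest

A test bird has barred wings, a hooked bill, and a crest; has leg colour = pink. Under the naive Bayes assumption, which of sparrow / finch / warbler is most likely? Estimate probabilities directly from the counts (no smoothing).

warbler

sparrow: (46/127) × (9/46) × (39/46) × (41/46) × (3/46) ≈ 0.00349249
finch: (10/127) × (6/10) × (8/10) × (1/10) × (8/10) ≈ 0.00302362
warbler: (71/127) × (4/71) × (46/71) × (62/71) × (58/71) ≈ 0.0145566
Highest score → warbler.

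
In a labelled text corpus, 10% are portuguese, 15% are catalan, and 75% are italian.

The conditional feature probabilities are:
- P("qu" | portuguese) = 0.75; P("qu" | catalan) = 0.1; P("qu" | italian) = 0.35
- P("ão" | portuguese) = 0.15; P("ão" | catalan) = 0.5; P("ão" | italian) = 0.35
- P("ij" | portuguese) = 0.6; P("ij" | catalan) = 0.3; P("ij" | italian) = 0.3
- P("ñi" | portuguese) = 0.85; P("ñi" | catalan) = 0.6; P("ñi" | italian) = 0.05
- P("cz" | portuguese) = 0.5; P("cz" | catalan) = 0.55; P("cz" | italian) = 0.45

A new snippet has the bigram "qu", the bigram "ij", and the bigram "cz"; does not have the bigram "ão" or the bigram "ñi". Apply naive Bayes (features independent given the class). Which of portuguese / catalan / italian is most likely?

italian

portuguese: 0.1 × 0.75 × (1−0.15) × 0.6 × (1−0.85) × 0.5 = 0.00286875
catalan: 0.15 × 0.1 × (1−0.5) × 0.3 × (1−0.6) × 0.55 = 0.000495
italian: 0.75 × 0.35 × (1−0.35) × 0.3 × (1−0.05) × 0.45 = 0.02188265625
Highest score → italian.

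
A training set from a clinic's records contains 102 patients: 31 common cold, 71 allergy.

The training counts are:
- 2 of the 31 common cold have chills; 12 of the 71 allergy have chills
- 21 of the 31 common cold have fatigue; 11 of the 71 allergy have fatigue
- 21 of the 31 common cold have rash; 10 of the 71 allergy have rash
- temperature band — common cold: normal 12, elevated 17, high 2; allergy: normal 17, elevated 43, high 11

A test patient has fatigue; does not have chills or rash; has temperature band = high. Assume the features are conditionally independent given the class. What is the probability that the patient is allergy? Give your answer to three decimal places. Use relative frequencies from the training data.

common cold: (31/102) × (29/31) × (21/31) × (10/31) × (2/31) ≈ 0.00400832
allergy: (71/102) × (59/71) × (11/71) × (61/71) × (11/71) ≈ 0.0119287
P(allergy | x) = 0.0119287 / 0.01593702 ≈ 0.748

0.748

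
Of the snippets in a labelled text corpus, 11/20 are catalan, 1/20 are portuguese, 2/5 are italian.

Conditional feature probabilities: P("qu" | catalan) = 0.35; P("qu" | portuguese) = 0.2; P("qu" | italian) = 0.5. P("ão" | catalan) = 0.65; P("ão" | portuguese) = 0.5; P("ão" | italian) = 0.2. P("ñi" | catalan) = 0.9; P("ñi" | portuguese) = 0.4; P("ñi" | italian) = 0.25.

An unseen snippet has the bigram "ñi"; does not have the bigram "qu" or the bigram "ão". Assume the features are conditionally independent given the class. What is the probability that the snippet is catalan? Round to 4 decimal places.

catalan: 0.55 × (1−0.35) × (1−0.65) × 0.9 = 0.1126125
portuguese: 0.05 × (1−0.2) × (1−0.5) × 0.4 = 0.008
italian: 0.4 × (1−0.5) × (1−0.2) × 0.25 = 0.04
P(catalan | x) = 0.1126125 / 0.1606125 ≈ 0.7011

0.7011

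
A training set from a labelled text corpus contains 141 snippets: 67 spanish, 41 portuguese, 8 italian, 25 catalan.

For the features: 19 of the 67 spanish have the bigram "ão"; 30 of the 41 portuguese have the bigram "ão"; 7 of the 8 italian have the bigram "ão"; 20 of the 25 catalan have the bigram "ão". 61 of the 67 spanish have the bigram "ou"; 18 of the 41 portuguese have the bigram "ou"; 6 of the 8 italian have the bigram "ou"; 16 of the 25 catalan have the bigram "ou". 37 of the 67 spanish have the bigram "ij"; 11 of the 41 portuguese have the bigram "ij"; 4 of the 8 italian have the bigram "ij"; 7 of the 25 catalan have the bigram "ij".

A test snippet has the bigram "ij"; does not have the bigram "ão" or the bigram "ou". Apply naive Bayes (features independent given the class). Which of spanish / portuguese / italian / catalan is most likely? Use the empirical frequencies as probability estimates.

spanish: (67/141) × (48/67) × (6/67) × (37/67) ≈ 0.0168355
portuguese: (41/141) × (11/41) × (23/41) × (11/41) ≈ 0.0117416
italian: (8/141) × (1/8) × (2/8) × (4/8) ≈ 0.000886525
catalan: (25/141) × (5/25) × (9/25) × (7/25) ≈ 0.00357447
Highest score → spanish.

spanish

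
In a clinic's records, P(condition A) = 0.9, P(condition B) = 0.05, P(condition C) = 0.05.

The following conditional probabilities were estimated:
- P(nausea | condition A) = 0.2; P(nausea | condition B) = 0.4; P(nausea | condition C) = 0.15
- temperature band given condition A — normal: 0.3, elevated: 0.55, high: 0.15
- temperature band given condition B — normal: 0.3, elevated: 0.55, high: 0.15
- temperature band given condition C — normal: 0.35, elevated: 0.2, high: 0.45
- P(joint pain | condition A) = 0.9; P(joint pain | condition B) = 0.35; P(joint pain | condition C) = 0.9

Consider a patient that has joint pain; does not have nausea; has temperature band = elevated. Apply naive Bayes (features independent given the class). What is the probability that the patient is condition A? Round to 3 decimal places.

condition A: 0.9 × (1−0.2) × 0.55 × 0.9 = 0.3564
condition B: 0.05 × (1−0.4) × 0.55 × 0.35 = 0.005775
condition C: 0.05 × (1−0.15) × 0.2 × 0.9 = 0.00765
P(condition A | x) = 0.3564 / 0.369825 ≈ 0.964

0.964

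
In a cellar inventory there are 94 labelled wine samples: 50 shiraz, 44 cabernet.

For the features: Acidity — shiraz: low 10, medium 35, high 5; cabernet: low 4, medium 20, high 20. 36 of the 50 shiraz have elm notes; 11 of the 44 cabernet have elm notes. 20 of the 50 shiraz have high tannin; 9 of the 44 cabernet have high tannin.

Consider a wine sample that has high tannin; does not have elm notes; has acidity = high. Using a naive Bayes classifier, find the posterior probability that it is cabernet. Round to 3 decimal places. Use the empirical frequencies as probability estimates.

shiraz: (50/94) × (5/50) × (14/50) × (20/50) ≈ 0.00595745
cabernet: (44/94) × (20/44) × (33/44) × (9/44) ≈ 0.0326402
P(cabernet | x) = 0.0326402 / 0.03859765 ≈ 0.846

0.846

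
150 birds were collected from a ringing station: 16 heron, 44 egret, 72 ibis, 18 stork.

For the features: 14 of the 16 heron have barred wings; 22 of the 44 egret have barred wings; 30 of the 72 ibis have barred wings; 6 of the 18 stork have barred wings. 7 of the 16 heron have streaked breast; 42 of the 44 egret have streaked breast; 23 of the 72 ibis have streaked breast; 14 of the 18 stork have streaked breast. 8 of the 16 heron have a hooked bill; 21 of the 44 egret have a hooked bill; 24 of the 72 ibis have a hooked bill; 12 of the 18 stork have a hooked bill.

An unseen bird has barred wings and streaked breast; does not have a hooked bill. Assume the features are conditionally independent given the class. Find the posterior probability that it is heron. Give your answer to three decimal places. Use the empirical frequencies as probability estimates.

0.139

heron: (16/150) × (14/16) × (7/16) × (8/16) ≈ 0.0204167
egret: (44/150) × (22/44) × (42/44) × (23/44) ≈ 0.0731818
ibis: (72/150) × (30/72) × (23/72) × (48/72) ≈ 0.0425926
stork: (18/150) × (6/18) × (14/18) × (6/18) ≈ 0.0103704
P(heron | x) = 0.0204167 / 0.1465615 ≈ 0.139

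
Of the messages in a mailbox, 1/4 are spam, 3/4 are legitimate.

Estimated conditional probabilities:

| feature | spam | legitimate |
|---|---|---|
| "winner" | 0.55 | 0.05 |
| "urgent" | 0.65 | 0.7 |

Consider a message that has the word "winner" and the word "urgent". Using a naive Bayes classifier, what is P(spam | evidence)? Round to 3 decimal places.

0.773

spam: 0.25 × 0.55 × 0.65 = 0.089375
legitimate: 0.75 × 0.05 × 0.7 = 0.02625
P(spam | x) = 0.089375 / 0.115625 ≈ 0.773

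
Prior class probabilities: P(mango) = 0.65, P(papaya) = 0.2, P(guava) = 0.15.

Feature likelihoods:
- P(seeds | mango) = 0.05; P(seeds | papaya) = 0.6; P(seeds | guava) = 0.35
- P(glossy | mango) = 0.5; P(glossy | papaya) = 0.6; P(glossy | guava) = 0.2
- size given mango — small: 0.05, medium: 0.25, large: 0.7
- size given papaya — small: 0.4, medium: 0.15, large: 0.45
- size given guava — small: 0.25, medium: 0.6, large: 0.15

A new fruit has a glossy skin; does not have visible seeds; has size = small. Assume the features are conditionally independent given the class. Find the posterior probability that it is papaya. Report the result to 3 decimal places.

mango: 0.65 × (1−0.05) × 0.5 × 0.05 = 0.0154375
papaya: 0.2 × (1−0.6) × 0.6 × 0.4 = 0.0192
guava: 0.15 × (1−0.35) × 0.2 × 0.25 = 0.004875
P(papaya | x) = 0.0192 / 0.0395125 ≈ 0.486

0.486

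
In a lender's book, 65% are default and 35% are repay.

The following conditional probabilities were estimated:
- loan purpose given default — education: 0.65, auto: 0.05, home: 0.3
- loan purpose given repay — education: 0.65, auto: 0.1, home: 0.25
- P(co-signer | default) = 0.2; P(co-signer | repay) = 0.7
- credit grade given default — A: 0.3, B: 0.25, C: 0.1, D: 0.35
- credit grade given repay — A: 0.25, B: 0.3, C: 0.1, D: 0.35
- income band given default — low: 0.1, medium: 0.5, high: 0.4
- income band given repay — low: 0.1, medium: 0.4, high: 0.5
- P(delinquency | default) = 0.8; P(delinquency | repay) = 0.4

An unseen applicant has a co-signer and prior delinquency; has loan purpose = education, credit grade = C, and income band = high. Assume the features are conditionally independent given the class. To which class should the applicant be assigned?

repay

default: 0.65 × 0.65 × 0.2 × 0.1 × 0.4 × 0.8 = 0.002704
repay: 0.35 × 0.65 × 0.7 × 0.1 × 0.5 × 0.4 = 0.003185
Highest score → repay.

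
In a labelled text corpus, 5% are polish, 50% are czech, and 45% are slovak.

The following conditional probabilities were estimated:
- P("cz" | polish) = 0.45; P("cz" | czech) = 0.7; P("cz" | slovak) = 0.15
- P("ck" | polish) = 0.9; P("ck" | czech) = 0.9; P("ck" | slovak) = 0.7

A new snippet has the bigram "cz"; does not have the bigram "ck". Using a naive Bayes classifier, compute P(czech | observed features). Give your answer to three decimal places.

0.609

polish: 0.05 × 0.45 × (1−0.9) = 0.00225
czech: 0.5 × 0.7 × (1−0.9) = 0.035
slovak: 0.45 × 0.15 × (1−0.7) = 0.02025
P(czech | x) = 0.035 / 0.0575 ≈ 0.609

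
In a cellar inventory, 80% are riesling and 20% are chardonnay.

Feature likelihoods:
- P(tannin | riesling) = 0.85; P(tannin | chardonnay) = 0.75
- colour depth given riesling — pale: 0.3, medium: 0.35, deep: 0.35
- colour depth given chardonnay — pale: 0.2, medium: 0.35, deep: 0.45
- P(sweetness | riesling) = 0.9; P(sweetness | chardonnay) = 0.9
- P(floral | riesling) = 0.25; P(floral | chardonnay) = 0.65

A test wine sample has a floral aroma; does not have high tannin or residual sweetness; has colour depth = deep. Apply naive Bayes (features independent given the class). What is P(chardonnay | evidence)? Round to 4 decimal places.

riesling: 0.8 × (1−0.85) × 0.35 × (1−0.9) × 0.25 = 0.00105
chardonnay: 0.2 × (1−0.75) × 0.45 × (1−0.9) × 0.65 = 0.0014625
P(chardonnay | x) = 0.0014625 / 0.0025125 ≈ 0.5821

0.5821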